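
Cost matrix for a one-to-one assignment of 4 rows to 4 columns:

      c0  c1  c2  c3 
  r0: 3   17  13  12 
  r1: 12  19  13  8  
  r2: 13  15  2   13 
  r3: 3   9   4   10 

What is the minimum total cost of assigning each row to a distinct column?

Minimum assignment cost: 22

optimal assignment: row0→col0 (cost 3), row1→col3 (cost 8), row2→col2 (cost 2), row3→col1 (cost 9)
total = 3 + 8 + 2 + 9 = 22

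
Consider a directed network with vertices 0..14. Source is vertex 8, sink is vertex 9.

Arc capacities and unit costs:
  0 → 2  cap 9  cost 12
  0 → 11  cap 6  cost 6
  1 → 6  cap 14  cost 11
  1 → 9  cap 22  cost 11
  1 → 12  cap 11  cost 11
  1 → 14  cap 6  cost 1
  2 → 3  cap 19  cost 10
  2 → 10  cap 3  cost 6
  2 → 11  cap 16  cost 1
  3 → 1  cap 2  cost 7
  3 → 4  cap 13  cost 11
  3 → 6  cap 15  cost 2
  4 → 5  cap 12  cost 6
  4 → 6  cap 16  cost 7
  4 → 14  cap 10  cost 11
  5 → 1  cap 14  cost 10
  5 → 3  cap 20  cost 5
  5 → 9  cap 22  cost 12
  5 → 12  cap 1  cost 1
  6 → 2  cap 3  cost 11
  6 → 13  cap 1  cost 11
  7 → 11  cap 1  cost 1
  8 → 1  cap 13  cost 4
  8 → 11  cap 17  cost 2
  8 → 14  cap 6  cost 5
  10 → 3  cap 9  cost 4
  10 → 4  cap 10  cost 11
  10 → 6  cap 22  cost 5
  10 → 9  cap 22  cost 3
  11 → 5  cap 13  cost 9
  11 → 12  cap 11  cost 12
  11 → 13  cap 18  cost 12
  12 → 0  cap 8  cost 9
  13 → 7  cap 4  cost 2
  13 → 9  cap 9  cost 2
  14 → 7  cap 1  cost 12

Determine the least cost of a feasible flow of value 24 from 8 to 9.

shortest-cost path #1: 8→1→9 push 13 @ unit cost 15 (adds 195)
shortest-cost path #2: 8→11→13→9 push 9 @ unit cost 16 (adds 144)
shortest-cost path #3: 8→11→5→9 push 2 @ unit cost 23 (adds 46)
total cost = 385

Minimum cost for 24 units: 385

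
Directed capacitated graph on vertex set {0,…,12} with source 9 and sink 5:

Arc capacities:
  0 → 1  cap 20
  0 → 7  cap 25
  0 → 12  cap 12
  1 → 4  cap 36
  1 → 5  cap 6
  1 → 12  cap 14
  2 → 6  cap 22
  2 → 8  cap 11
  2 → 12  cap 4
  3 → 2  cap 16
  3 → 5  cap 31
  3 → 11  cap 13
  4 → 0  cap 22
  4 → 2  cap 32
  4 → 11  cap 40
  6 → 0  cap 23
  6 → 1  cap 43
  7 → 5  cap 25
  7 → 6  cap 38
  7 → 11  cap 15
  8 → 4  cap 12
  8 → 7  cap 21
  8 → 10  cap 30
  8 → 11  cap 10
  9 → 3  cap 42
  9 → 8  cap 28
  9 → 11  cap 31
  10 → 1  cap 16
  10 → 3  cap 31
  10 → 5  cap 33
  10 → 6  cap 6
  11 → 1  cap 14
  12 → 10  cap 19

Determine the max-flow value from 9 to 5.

augment #1: 9→3→5 bottleneck 31, total now 31
augment #2: 9→8→7→5 bottleneck 21, total now 52
augment #3: 9→8→10→5 bottleneck 7, total now 59
augment #4: 9→11→1→5 bottleneck 6, total now 65
augment #5: 9→3→2→8→10→5 bottleneck 11, total now 76
augment #6: 9→11→1→12→10→5 bottleneck 8, total now 84

Maximum flow value: 84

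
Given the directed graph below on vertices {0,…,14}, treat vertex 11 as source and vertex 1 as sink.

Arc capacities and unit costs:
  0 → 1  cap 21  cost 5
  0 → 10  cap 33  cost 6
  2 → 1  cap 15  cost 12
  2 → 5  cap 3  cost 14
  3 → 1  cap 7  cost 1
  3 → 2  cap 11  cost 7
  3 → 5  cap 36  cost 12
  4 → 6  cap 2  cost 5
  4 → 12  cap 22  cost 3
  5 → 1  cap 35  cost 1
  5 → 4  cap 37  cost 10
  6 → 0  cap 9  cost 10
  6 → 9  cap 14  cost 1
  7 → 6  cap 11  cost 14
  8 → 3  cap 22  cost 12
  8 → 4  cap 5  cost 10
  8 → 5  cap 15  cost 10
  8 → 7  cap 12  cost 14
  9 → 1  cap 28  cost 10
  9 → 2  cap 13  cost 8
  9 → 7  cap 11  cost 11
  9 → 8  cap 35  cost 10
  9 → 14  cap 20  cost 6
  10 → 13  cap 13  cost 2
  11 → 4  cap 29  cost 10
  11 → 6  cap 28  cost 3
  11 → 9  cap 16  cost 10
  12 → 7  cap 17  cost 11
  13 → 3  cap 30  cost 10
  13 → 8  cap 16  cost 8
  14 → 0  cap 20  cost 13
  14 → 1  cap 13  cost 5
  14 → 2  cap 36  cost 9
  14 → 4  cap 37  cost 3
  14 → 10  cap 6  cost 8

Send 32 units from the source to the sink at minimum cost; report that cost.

shortest-cost path #1: 11→6→9→1 push 14 @ unit cost 14 (adds 196)
shortest-cost path #2: 11→6→0→1 push 9 @ unit cost 18 (adds 162)
shortest-cost path #3: 11→9→1 push 9 @ unit cost 20 (adds 180)
total cost = 538

Minimum cost for 32 units: 538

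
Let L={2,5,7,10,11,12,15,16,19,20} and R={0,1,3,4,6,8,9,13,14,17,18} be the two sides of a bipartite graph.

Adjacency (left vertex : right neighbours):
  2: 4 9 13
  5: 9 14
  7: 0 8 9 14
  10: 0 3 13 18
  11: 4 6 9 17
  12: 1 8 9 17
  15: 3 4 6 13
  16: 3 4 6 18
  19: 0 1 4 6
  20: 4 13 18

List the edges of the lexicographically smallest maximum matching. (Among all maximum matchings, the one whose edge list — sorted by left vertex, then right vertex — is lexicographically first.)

Lex-smallest maximum matching: {(2,4), (5,9), (7,0), (10,3), (11,17), (12,8), (15,6), (16,18), (19,1), (20,13)}

|M| = 10 (so the lex-smallest maximum matching has 10 edges)
process left vertices in ascending order; for each, take the smallest-labelled available neighbour that still permits 10 edges overall, or leave it unmatched if none does
lex-smallest matching: {2-4, 5-9, 7-0, 10-3, 11-17, 12-8, 15-6, 16-18, 19-1, 20-13}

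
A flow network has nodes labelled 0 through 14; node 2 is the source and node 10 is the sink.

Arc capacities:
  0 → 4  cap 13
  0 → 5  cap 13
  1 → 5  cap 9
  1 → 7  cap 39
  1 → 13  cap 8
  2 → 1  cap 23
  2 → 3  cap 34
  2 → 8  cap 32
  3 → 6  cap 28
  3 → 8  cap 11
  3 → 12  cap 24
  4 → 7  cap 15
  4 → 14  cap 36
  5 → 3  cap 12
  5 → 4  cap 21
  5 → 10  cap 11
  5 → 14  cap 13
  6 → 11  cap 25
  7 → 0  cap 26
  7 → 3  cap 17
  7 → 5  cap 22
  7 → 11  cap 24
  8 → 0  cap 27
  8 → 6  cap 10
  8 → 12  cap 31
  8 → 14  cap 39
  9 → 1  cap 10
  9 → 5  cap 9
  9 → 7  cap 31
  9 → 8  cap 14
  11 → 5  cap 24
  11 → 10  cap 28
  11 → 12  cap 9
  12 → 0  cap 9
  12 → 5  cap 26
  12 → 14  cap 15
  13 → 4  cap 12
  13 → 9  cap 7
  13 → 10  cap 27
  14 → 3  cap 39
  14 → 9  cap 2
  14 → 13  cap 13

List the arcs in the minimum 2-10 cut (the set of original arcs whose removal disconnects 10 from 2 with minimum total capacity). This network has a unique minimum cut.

Min-cut arcs: {(1,13), (5,10), (11,10), (14,13)} (total capacity 60)

augment #1: 2→1→5→10 push 9
augment #2: 2→1→13→10 push 8
augment #3: 2→1→7→5→10 push 2
augment #4: 2→1→7→11→10 push 4
augment #5: 2→3→6→11→10 push 24
augment #6: 2→8→14→13→10 push 13
max flow = 60; residual-reachable set from 2 gives S-side
cut edges (S→T): {(1,13), (5,10), (11,10), (14,13)} total cap 60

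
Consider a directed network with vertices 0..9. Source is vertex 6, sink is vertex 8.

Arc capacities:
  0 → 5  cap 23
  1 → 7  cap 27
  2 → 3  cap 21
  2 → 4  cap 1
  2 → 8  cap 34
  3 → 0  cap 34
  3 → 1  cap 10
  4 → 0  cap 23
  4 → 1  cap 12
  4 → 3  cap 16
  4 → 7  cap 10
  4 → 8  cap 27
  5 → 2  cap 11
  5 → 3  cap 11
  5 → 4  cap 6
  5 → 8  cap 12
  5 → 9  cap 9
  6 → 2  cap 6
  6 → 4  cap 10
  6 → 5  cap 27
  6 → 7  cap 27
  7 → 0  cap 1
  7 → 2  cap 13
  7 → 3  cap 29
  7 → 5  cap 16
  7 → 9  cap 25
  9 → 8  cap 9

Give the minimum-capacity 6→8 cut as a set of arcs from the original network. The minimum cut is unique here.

Min-cut arcs: {(5,2), (5,4), (5,8), (6,2), (6,4), (7,2), (9,8)} (total capacity 67)

augment #1: 6→2→8 push 6
augment #2: 6→4→8 push 10
augment #3: 6→5→8 push 12
augment #4: 6→5→2→8 push 11
augment #5: 6→5→4→8 push 4
augment #6: 6→7→2→8 push 13
augment #7: 6→7→9→8 push 9
augment #8: 6→7→5→4→8 push 2
max flow = 67; residual-reachable set from 6 gives S-side
cut edges (S→T): {(5,2), (5,4), (5,8), (6,2), (6,4), (7,2), (9,8)} total cap 67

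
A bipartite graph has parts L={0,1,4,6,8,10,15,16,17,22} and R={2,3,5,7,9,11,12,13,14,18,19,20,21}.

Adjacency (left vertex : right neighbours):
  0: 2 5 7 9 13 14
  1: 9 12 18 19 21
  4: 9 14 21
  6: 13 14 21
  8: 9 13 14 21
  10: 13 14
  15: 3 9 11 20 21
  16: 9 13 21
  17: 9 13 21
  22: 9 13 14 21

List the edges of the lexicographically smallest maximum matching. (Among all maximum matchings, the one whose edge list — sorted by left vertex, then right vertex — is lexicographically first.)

|M| = 7 (so the lex-smallest maximum matching has 7 edges)
process left vertices in ascending order; for each, take the smallest-labelled available neighbour that still permits 7 edges overall, or leave it unmatched if none does
lex-smallest matching: {0-2, 1-12, 4-9, 6-13, 8-14, 15-3, 16-21}

Lex-smallest maximum matching: {(0,2), (1,12), (4,9), (6,13), (8,14), (15,3), (16,21)}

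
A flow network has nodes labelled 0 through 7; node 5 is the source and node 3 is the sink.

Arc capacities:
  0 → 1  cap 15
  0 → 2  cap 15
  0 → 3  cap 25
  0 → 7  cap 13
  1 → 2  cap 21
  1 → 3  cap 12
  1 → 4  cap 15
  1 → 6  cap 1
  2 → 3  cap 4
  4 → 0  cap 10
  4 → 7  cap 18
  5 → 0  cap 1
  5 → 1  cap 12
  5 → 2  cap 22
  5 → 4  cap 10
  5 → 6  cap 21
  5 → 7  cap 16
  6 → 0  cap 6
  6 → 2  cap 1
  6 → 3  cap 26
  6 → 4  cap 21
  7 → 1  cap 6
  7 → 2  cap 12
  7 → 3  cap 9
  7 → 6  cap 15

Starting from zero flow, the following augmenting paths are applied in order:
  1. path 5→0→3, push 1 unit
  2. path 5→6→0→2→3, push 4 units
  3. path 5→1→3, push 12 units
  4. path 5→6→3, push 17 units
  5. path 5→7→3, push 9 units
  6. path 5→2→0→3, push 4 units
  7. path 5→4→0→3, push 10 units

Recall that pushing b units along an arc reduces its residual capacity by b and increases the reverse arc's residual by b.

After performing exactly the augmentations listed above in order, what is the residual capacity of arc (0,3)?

after path 1 (5→0→3, push 1): res(0,3)=24
after path 2 (5→6→0→2→3, push 4): res(0,3)=24
after path 3 (5→1→3, push 12): res(0,3)=24
after path 4 (5→6→3, push 17): res(0,3)=24
after path 5 (5→7→3, push 9): res(0,3)=24
after path 6 (5→2→0→3, push 4): res(0,3)=20
after path 7 (5→4→0→3, push 10): res(0,3)=10

Residual capacity of (0,3): 10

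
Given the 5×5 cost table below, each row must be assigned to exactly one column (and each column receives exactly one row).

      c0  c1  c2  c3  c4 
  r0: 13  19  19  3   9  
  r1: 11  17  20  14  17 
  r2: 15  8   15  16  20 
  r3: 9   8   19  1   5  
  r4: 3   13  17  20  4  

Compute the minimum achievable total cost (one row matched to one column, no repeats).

optimal assignment: row0→col3 (cost 3), row1→col2 (cost 20), row2→col1 (cost 8), row3→col4 (cost 5), row4→col0 (cost 3)
total = 3 + 20 + 8 + 5 + 3 = 39

Minimum assignment cost: 39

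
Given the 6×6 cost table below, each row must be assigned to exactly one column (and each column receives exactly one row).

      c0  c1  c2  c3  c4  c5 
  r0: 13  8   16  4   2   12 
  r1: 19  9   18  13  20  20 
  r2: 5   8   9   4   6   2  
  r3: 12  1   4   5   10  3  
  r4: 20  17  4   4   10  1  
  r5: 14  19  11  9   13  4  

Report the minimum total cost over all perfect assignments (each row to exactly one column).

Minimum assignment cost: 28

optimal assignment: row0→col4 (cost 2), row1→col1 (cost 9), row2→col0 (cost 5), row3→col2 (cost 4), row4→col3 (cost 4), row5→col5 (cost 4)
total = 2 + 9 + 5 + 4 + 4 + 4 = 28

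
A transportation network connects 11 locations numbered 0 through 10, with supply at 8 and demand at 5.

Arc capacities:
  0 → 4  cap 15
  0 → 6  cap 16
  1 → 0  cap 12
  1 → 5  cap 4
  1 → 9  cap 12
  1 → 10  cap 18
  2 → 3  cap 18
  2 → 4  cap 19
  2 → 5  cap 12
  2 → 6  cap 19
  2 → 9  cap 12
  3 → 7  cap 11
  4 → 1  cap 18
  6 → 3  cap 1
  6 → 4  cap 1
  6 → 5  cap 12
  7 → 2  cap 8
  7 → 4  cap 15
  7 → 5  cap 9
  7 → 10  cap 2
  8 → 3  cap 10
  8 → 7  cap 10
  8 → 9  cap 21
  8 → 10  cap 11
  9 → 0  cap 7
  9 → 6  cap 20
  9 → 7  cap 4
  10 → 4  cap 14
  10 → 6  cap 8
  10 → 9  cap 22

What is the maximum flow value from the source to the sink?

augment #1: 8→7→5 bottleneck 9, total now 9
augment #2: 8→7→2→5 bottleneck 1, total now 10
augment #3: 8→9→6→5 bottleneck 12, total now 22
augment #4: 8→3→7→2→5 bottleneck 7, total now 29
augment #5: 8→10→4→1→5 bottleneck 4, total now 33

Maximum flow value: 33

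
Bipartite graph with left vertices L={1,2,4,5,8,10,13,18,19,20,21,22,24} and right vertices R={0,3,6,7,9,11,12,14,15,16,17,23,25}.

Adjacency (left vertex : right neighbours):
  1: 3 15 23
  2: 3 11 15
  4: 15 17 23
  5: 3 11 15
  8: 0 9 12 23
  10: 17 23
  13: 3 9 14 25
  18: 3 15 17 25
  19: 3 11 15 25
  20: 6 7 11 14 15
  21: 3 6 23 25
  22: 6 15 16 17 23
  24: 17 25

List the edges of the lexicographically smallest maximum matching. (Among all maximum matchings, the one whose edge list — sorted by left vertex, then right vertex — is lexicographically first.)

|M| = 11 (so the lex-smallest maximum matching has 11 edges)
process left vertices in ascending order; for each, take the smallest-labelled available neighbour that still permits 11 edges overall, or leave it unmatched if none does
lex-smallest matching: {1-3, 2-11, 4-15, 8-0, 10-23, 13-9, 18-17, 19-25, 20-7, 21-6, 22-16}

Lex-smallest maximum matching: {(1,3), (2,11), (4,15), (8,0), (10,23), (13,9), (18,17), (19,25), (20,7), (21,6), (22,16)}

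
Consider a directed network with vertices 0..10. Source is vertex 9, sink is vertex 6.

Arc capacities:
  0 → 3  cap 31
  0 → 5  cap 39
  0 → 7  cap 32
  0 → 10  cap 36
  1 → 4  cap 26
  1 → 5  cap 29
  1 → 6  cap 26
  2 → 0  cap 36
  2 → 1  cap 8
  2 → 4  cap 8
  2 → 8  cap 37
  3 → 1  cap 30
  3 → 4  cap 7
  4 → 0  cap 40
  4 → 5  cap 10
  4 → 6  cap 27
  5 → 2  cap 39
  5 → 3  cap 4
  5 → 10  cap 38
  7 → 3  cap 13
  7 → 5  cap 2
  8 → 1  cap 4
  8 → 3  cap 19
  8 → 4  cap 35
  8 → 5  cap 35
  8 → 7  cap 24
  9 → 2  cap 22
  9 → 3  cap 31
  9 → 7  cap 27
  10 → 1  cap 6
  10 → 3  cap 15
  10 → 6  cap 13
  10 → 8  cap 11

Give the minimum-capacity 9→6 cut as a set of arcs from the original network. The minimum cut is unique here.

Min-cut arcs: {(3,1), (3,4), (7,5), (9,2)} (total capacity 61)

augment #1: 9→2→1→6 push 8
augment #2: 9→2→4→6 push 8
augment #3: 9→3→1→6 push 18
augment #4: 9→3→4→6 push 7
augment #5: 9→2→0→10→6 push 6
augment #6: 9→3→1→4→6 push 6
augment #7: 9→7→5→10→6 push 2
augment #8: 9→7→3→1→4→6 push 6
max flow = 61; residual-reachable set from 9 gives S-side
cut edges (S→T): {(3,1), (3,4), (7,5), (9,2)} total cap 61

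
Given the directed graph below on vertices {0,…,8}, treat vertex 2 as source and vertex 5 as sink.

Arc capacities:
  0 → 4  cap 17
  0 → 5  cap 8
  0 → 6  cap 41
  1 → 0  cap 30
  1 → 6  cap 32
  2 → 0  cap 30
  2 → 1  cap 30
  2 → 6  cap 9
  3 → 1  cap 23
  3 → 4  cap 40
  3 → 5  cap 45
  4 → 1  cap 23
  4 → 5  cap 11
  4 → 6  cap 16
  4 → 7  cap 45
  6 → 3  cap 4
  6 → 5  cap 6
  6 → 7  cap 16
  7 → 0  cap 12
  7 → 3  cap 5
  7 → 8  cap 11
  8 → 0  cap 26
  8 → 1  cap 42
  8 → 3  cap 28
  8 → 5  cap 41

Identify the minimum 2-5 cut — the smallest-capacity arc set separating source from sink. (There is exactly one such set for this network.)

Min-cut arcs: {(0,5), (4,5), (6,3), (6,5), (7,3), (7,8)} (total capacity 45)

augment #1: 2→0→5 push 8
augment #2: 2→6→5 push 6
augment #3: 2→0→4→5 push 11
augment #4: 2→6→3→5 push 3
augment #5: 2→0→6→3→5 push 1
augment #6: 2→0→4→7→3→5 push 5
augment #7: 2→0→4→7→8→5 push 1
augment #8: 2→0→6→7→8→5 push 4
augment #9: 2→1→6→7→8→5 push 6
max flow = 45; residual-reachable set from 2 gives S-side
cut edges (S→T): {(0,5), (4,5), (6,3), (6,5), (7,3), (7,8)} total cap 45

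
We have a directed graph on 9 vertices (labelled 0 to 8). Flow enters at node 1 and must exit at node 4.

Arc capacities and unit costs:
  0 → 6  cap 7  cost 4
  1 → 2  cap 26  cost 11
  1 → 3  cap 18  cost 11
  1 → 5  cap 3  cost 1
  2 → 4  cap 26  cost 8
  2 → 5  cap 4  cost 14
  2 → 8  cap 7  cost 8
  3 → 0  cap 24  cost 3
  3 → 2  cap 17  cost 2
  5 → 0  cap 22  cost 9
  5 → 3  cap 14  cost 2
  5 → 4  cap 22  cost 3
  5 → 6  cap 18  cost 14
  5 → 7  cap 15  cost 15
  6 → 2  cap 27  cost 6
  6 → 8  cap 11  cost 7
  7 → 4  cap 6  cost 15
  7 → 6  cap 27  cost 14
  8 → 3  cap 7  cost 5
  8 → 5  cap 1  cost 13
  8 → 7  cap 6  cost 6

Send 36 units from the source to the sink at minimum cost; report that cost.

Minimum cost for 36 units: 747

shortest-cost path #1: 1→5→4 push 3 @ unit cost 4 (adds 12)
shortest-cost path #2: 1→2→4 push 26 @ unit cost 19 (adds 494)
shortest-cost path #3: 1→3→2→5→4 push 4 @ unit cost 30 (adds 120)
shortest-cost path #4: 1→3→2→8→5→4 push 1 @ unit cost 37 (adds 37)
shortest-cost path #5: 1→3→2→8→7→4 push 2 @ unit cost 42 (adds 84)
total cost = 747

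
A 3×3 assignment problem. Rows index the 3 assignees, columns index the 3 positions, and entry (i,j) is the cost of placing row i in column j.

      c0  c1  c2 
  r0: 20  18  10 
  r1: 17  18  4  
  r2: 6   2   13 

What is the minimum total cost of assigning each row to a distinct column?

Minimum assignment cost: 26

optimal assignment: row0→col0 (cost 20), row1→col2 (cost 4), row2→col1 (cost 2)
total = 20 + 4 + 2 = 26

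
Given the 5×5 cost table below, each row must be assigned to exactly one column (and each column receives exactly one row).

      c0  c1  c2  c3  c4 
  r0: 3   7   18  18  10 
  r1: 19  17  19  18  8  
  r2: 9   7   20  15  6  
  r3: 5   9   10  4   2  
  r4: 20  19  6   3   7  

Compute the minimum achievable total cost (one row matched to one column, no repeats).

optimal assignment: row0→col0 (cost 3), row1→col4 (cost 8), row2→col1 (cost 7), row3→col3 (cost 4), row4→col2 (cost 6)
total = 3 + 8 + 7 + 4 + 6 = 28

Minimum assignment cost: 28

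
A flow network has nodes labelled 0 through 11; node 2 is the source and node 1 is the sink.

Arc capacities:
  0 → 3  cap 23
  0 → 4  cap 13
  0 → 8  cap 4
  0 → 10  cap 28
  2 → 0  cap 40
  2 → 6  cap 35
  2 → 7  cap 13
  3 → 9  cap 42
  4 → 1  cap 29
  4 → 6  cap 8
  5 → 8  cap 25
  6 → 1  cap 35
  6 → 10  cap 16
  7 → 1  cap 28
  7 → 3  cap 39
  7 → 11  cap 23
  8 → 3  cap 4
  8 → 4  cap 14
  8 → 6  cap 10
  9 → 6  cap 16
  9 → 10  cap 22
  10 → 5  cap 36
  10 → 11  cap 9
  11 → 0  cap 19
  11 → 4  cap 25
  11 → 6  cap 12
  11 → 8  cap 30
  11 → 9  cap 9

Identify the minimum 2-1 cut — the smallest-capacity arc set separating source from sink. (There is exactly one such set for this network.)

augment #1: 2→6→1 push 35
augment #2: 2→7→1 push 13
augment #3: 2→0→4→1 push 13
augment #4: 2→0→8→4→1 push 4
augment #5: 2→0→10→11→4→1 push 9
augment #6: 2→0→10→5→8→4→1 push 3
max flow = 77; residual-reachable set from 2 gives S-side
cut edges (S→T): {(2,7), (4,1), (6,1)} total cap 77

Min-cut arcs: {(2,7), (4,1), (6,1)} (total capacity 77)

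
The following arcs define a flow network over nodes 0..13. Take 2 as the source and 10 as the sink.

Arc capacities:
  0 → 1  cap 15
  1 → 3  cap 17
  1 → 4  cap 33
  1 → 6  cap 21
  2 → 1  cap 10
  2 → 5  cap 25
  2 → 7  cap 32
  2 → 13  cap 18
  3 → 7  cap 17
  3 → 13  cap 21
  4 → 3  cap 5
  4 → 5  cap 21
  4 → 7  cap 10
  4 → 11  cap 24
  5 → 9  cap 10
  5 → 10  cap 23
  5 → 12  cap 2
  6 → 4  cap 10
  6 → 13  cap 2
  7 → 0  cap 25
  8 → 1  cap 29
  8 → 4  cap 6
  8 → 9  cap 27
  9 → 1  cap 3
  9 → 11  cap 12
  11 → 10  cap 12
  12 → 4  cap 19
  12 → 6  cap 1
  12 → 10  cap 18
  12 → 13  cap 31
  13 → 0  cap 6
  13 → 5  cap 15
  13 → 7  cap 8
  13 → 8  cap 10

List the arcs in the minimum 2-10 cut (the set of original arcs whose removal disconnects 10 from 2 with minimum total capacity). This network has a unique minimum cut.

augment #1: 2→5→10 push 23
augment #2: 2→5→12→10 push 2
augment #3: 2→1→4→11→10 push 10
augment #4: 2→13→5→9→11→10 push 2
max flow = 37; residual-reachable set from 2 gives S-side
cut edges (S→T): {(5,10), (5,12), (11,10)} total cap 37

Min-cut arcs: {(5,10), (5,12), (11,10)} (total capacity 37)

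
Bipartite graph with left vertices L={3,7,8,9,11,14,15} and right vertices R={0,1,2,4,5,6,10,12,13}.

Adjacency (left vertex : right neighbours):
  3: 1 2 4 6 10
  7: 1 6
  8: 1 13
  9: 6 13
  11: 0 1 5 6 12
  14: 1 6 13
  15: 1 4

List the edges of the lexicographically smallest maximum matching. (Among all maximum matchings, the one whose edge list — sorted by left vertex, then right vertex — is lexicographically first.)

|M| = 6 (so the lex-smallest maximum matching has 6 edges)
process left vertices in ascending order; for each, take the smallest-labelled available neighbour that still permits 6 edges overall, or leave it unmatched if none does
lex-smallest matching: {3-2, 7-1, 8-13, 9-6, 11-0, 15-4}

Lex-smallest maximum matching: {(3,2), (7,1), (8,13), (9,6), (11,0), (15,4)}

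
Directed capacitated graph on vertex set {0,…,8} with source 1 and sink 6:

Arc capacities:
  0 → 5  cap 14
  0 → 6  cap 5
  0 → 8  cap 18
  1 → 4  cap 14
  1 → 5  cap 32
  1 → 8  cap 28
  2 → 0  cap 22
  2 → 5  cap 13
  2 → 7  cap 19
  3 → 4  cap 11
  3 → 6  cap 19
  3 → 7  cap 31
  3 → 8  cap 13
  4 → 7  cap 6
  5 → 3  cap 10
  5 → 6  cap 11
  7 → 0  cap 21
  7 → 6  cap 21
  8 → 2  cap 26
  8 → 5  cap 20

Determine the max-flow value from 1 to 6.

augment #1: 1→5→6 bottleneck 11, total now 11
augment #2: 1→4→7→6 bottleneck 6, total now 17
augment #3: 1→5→3→6 bottleneck 10, total now 27
augment #4: 1→8→2→0→6 bottleneck 5, total now 32
augment #5: 1→8→2→7→6 bottleneck 15, total now 47

Maximum flow value: 47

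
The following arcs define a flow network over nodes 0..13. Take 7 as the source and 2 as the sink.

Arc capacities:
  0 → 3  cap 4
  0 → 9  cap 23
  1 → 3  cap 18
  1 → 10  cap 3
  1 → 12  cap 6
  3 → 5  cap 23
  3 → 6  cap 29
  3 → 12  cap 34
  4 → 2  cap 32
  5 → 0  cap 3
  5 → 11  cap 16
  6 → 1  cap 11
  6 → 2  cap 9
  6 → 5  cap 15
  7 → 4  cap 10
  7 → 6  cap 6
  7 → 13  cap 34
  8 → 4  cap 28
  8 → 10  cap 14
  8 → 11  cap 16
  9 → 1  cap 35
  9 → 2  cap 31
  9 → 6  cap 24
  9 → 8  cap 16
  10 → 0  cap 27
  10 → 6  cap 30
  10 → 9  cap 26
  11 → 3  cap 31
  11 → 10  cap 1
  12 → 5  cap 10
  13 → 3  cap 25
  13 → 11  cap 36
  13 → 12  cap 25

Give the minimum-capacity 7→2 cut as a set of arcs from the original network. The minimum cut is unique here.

augment #1: 7→4→2 push 10
augment #2: 7→6→2 push 6
augment #3: 7→13→3→6→2 push 3
augment #4: 7→13→11→10→9→2 push 1
augment #5: 7→13→3→5→0→9→2 push 3
augment #6: 7→13→3→6→1→10→9→2 push 3
max flow = 26; residual-reachable set from 7 gives S-side
cut edges (S→T): {(1,10), (5,0), (6,2), (7,4), (11,10)} total cap 26

Min-cut arcs: {(1,10), (5,0), (6,2), (7,4), (11,10)} (total capacity 26)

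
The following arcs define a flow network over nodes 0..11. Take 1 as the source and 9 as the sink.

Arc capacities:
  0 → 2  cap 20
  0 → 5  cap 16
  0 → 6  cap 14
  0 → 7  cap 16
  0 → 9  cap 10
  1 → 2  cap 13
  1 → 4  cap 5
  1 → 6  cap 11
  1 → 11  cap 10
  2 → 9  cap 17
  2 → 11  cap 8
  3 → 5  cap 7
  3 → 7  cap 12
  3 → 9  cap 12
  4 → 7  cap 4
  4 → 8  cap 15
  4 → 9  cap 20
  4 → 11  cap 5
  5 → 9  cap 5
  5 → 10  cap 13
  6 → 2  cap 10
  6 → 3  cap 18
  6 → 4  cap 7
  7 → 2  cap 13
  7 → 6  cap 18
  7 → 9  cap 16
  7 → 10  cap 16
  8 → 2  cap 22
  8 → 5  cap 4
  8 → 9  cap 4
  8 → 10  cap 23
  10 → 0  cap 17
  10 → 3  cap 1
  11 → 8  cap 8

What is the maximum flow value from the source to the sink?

Maximum flow value: 37

augment #1: 1→2→9 bottleneck 13, total now 13
augment #2: 1→4→9 bottleneck 5, total now 18
augment #3: 1→6→2→9 bottleneck 4, total now 22
augment #4: 1→6→3→9 bottleneck 7, total now 29
augment #5: 1→11→8→9 bottleneck 4, total now 33
augment #6: 1→11→8→5→9 bottleneck 4, total now 37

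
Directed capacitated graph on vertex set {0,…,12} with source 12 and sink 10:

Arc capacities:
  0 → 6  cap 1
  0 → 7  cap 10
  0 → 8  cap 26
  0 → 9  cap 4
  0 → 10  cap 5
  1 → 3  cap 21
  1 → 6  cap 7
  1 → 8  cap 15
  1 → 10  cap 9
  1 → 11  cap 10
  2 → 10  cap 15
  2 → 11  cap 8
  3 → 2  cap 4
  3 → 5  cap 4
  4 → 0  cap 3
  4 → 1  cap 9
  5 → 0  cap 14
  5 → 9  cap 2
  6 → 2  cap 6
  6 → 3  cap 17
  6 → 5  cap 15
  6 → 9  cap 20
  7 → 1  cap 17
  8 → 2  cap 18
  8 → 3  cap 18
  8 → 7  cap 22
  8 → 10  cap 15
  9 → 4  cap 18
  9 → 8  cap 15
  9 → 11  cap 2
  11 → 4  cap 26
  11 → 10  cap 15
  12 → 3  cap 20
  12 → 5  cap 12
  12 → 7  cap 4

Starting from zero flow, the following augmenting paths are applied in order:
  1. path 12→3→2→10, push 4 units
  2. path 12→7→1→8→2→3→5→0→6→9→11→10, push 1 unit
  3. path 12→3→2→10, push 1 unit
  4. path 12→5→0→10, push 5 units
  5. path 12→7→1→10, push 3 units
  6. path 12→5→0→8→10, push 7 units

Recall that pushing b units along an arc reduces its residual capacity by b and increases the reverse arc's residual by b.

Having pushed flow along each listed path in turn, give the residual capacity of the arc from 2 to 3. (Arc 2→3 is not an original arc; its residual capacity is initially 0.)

after path 1 (12→3→2→10, push 4): res(2,3)=4
after path 2 (12→7→1→8→2→3→5→0→6→9→11→10, push 1): res(2,3)=3
after path 3 (12→3→2→10, push 1): res(2,3)=4
after path 4 (12→5→0→10, push 5): res(2,3)=4
after path 5 (12→7→1→10, push 3): res(2,3)=4
after path 6 (12→5→0→8→10, push 7): res(2,3)=4

Residual capacity of (2,3): 4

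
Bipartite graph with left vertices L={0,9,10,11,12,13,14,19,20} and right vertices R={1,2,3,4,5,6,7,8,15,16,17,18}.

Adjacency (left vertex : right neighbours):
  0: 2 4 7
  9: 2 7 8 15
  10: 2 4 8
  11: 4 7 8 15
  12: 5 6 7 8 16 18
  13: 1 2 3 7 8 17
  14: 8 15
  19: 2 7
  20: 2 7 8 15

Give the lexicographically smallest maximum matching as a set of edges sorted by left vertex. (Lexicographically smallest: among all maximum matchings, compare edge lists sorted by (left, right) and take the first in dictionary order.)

Lex-smallest maximum matching: {(0,2), (9,7), (10,4), (11,8), (12,5), (13,1), (14,15)}

|M| = 7 (so the lex-smallest maximum matching has 7 edges)
process left vertices in ascending order; for each, take the smallest-labelled available neighbour that still permits 7 edges overall, or leave it unmatched if none does
lex-smallest matching: {0-2, 9-7, 10-4, 11-8, 12-5, 13-1, 14-15}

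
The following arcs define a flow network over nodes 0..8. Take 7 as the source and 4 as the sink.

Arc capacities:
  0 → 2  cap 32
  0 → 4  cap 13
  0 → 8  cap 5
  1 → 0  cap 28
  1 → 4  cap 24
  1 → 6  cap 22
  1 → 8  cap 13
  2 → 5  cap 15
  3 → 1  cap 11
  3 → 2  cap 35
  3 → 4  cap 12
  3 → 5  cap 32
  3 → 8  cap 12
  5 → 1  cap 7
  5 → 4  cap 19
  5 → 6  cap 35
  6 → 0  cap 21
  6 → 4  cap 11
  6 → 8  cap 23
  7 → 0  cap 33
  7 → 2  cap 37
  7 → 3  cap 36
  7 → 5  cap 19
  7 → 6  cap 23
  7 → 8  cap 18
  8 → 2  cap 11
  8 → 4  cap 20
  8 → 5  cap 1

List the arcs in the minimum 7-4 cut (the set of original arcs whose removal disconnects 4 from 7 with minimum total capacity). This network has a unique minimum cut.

augment #1: 7→0→4 push 13
augment #2: 7→3→4 push 12
augment #3: 7→5→4 push 19
augment #4: 7→6→4 push 11
augment #5: 7→8→4 push 18
augment #6: 7→0→8→4 push 2
augment #7: 7→3→1→4 push 11
augment #8: 7→2→5→1→4 push 7
max flow = 93; residual-reachable set from 7 gives S-side
cut edges (S→T): {(0,4), (3,1), (3,4), (5,1), (5,4), (6,4), (8,4)} total cap 93

Min-cut arcs: {(0,4), (3,1), (3,4), (5,1), (5,4), (6,4), (8,4)} (total capacity 93)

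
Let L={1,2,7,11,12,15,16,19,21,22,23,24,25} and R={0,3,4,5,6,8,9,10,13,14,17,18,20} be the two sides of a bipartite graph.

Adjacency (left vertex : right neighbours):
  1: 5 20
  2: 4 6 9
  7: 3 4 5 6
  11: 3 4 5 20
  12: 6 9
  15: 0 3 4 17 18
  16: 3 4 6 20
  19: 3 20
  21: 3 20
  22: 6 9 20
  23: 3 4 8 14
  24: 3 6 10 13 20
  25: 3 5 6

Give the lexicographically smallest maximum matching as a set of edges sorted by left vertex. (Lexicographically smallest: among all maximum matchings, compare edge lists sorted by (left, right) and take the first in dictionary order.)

|M| = 9 (so the lex-smallest maximum matching has 9 edges)
process left vertices in ascending order; for each, take the smallest-labelled available neighbour that still permits 9 edges overall, or leave it unmatched if none does
lex-smallest matching: {1-5, 2-4, 7-3, 11-20, 12-6, 15-0, 22-9, 23-8, 24-10}

Lex-smallest maximum matching: {(1,5), (2,4), (7,3), (11,20), (12,6), (15,0), (22,9), (23,8), (24,10)}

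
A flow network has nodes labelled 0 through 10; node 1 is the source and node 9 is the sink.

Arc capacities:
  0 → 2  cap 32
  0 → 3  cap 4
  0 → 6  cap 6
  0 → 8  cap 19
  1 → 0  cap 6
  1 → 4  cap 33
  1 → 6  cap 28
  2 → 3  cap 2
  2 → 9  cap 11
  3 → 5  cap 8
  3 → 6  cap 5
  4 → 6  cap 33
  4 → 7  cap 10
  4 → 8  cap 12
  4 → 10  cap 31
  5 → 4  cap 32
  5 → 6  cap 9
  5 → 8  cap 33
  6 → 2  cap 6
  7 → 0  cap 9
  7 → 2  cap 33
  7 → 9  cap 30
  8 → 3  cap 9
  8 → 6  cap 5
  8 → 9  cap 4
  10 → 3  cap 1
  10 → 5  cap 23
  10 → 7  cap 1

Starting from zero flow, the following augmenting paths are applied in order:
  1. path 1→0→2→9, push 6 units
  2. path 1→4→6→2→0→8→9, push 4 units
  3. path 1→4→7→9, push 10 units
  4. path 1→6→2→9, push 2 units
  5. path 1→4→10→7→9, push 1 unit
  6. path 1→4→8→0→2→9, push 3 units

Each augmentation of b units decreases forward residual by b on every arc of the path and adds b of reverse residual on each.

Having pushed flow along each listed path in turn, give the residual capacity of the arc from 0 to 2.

Residual capacity of (0,2): 27

after path 1 (1→0→2→9, push 6): res(0,2)=26
after path 2 (1→4→6→2→0→8→9, push 4): res(0,2)=30
after path 3 (1→4→7→9, push 10): res(0,2)=30
after path 4 (1→6→2→9, push 2): res(0,2)=30
after path 5 (1→4→10→7→9, push 1): res(0,2)=30
after path 6 (1→4→8→0→2→9, push 3): res(0,2)=27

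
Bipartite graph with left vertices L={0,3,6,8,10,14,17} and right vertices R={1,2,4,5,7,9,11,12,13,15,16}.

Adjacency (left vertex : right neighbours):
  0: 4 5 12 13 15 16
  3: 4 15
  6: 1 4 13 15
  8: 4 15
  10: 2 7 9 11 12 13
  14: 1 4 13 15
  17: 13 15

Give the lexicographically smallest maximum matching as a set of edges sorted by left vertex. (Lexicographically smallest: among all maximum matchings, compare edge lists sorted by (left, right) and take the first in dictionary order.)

Lex-smallest maximum matching: {(0,5), (3,4), (6,1), (8,15), (10,2), (14,13)}

|M| = 6 (so the lex-smallest maximum matching has 6 edges)
process left vertices in ascending order; for each, take the smallest-labelled available neighbour that still permits 6 edges overall, or leave it unmatched if none does
lex-smallest matching: {0-5, 3-4, 6-1, 8-15, 10-2, 14-13}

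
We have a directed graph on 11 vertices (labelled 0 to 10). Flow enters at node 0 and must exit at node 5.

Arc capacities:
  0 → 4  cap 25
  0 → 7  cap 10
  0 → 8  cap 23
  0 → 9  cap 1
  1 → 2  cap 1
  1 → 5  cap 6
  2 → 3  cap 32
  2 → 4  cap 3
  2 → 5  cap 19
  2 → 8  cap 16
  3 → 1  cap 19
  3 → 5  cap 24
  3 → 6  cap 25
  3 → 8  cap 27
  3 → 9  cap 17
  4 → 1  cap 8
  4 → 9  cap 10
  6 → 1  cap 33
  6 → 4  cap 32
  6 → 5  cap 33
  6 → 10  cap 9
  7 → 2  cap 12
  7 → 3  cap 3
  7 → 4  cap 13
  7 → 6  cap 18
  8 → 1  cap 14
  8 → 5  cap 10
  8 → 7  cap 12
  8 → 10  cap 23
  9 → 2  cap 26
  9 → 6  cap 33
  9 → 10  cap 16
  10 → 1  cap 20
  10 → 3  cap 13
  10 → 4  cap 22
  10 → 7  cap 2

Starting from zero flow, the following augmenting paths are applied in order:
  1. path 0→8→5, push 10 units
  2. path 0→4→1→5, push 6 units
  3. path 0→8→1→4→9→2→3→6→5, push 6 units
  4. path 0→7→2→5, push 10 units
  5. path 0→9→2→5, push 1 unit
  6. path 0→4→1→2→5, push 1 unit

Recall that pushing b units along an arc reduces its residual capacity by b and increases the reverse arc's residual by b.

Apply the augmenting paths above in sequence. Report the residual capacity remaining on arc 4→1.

Residual capacity of (4,1): 7

after path 1 (0→8→5, push 10): res(4,1)=8
after path 2 (0→4→1→5, push 6): res(4,1)=2
after path 3 (0→8→1→4→9→2→3→6→5, push 6): res(4,1)=8
after path 4 (0→7→2→5, push 10): res(4,1)=8
after path 5 (0→9→2→5, push 1): res(4,1)=8
after path 6 (0→4→1→2→5, push 1): res(4,1)=7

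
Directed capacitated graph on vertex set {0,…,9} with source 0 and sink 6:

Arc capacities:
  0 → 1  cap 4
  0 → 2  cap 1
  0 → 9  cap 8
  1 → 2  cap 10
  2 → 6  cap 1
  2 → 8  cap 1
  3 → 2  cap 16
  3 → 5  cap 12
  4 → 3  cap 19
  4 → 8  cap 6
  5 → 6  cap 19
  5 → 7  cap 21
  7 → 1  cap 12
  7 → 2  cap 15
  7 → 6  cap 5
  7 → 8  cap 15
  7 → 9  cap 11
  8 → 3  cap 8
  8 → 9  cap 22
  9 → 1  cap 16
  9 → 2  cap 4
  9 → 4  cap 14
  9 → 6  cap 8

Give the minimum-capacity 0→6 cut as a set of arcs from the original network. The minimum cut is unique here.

Min-cut arcs: {(0,9), (2,6), (2,8)} (total capacity 10)

augment #1: 0→2→6 push 1
augment #2: 0→9→6 push 8
augment #3: 0→1→2→8→3→5→6 push 1
max flow = 10; residual-reachable set from 0 gives S-side
cut edges (S→T): {(0,9), (2,6), (2,8)} total cap 10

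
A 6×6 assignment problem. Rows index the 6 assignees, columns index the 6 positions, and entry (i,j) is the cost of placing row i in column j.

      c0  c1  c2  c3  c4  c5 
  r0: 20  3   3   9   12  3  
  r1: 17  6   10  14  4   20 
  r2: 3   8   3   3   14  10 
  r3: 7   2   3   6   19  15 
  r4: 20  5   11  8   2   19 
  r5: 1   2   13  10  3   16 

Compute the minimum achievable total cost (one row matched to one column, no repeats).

Minimum assignment cost: 18

optimal assignment: row0→col5 (cost 3), row1→col1 (cost 6), row2→col3 (cost 3), row3→col2 (cost 3), row4→col4 (cost 2), row5→col0 (cost 1)
total = 3 + 6 + 3 + 3 + 2 + 1 = 18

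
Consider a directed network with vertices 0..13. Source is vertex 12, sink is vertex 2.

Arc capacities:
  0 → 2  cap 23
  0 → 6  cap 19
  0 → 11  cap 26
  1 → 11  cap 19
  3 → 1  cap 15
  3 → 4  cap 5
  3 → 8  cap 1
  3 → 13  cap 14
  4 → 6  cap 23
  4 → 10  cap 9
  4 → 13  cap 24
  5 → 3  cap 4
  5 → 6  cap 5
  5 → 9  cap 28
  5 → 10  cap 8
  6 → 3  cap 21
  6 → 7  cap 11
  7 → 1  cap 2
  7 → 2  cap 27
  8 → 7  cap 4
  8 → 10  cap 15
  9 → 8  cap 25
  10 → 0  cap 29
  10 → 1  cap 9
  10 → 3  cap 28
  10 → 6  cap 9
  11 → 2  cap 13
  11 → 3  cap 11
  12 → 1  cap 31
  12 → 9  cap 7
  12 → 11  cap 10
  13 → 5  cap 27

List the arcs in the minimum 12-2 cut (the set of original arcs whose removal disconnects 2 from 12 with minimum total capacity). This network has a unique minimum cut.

Min-cut arcs: {(11,2), (11,3), (12,9)} (total capacity 31)

augment #1: 12→11→2 push 10
augment #2: 12→1→11→2 push 3
augment #3: 12→9→8→7→2 push 4
augment #4: 12→9→8→10→0→2 push 3
augment #5: 12→1→11→3→4→6→7→2 push 5
augment #6: 12→1→11→3→8→10→0→2 push 1
augment #7: 12→1→11→3→13→5→6→7→2 push 5
max flow = 31; residual-reachable set from 12 gives S-side
cut edges (S→T): {(11,2), (11,3), (12,9)} total cap 31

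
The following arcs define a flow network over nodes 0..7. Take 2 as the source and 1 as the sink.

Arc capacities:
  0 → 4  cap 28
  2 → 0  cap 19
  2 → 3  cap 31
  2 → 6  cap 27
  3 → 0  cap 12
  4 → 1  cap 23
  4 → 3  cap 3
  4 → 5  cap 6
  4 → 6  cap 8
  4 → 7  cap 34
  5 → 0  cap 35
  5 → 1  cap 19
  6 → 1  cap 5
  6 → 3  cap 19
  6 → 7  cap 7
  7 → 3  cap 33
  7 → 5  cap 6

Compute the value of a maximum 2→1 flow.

Maximum flow value: 39

augment #1: 2→6→1 bottleneck 5, total now 5
augment #2: 2→0→4→1 bottleneck 19, total now 24
augment #3: 2→3→0→4→1 bottleneck 4, total now 28
augment #4: 2→6→7→5→1 bottleneck 6, total now 34
augment #5: 2→3→0→4→5→1 bottleneck 5, total now 39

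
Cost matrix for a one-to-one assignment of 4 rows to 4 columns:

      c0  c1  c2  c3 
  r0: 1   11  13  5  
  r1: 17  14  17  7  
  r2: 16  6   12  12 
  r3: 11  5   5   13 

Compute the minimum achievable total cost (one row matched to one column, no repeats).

Minimum assignment cost: 19

optimal assignment: row0→col0 (cost 1), row1→col3 (cost 7), row2→col1 (cost 6), row3→col2 (cost 5)
total = 1 + 7 + 6 + 5 = 19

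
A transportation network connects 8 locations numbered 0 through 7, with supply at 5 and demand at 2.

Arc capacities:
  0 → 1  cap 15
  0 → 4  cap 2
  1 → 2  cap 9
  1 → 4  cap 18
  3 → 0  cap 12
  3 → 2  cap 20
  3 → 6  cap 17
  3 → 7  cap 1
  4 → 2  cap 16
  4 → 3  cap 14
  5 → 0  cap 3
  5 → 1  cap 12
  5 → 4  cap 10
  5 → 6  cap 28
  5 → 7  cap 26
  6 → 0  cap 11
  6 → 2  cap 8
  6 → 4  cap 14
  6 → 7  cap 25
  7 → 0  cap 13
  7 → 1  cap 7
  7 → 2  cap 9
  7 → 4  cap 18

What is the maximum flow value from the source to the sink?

augment #1: 5→1→2 bottleneck 9, total now 9
augment #2: 5→4→2 bottleneck 10, total now 19
augment #3: 5→6→2 bottleneck 8, total now 27
augment #4: 5→7→2 bottleneck 9, total now 36
augment #5: 5→0→4→2 bottleneck 2, total now 38
augment #6: 5→1→4→2 bottleneck 3, total now 41
augment #7: 5→6→4→2 bottleneck 1, total now 42
augment #8: 5→6→4→3→2 bottleneck 13, total now 55
augment #9: 5→7→4→3→2 bottleneck 1, total now 56

Maximum flow value: 56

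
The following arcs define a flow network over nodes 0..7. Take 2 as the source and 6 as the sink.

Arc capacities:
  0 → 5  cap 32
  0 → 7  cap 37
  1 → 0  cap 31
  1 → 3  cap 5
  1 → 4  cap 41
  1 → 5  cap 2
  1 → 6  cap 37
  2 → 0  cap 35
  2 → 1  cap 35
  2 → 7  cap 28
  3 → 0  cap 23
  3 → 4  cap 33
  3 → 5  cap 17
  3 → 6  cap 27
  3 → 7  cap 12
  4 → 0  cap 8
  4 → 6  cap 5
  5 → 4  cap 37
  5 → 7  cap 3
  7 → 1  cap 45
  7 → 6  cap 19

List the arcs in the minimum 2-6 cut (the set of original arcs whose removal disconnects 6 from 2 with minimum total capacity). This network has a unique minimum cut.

augment #1: 2→1→6 push 35
augment #2: 2→7→6 push 19
augment #3: 2→7→1→6 push 2
augment #4: 2→0→5→4→6 push 5
augment #5: 2→7→1→3→6 push 5
max flow = 66; residual-reachable set from 2 gives S-side
cut edges (S→T): {(1,3), (1,6), (4,6), (7,6)} total cap 66

Min-cut arcs: {(1,3), (1,6), (4,6), (7,6)} (total capacity 66)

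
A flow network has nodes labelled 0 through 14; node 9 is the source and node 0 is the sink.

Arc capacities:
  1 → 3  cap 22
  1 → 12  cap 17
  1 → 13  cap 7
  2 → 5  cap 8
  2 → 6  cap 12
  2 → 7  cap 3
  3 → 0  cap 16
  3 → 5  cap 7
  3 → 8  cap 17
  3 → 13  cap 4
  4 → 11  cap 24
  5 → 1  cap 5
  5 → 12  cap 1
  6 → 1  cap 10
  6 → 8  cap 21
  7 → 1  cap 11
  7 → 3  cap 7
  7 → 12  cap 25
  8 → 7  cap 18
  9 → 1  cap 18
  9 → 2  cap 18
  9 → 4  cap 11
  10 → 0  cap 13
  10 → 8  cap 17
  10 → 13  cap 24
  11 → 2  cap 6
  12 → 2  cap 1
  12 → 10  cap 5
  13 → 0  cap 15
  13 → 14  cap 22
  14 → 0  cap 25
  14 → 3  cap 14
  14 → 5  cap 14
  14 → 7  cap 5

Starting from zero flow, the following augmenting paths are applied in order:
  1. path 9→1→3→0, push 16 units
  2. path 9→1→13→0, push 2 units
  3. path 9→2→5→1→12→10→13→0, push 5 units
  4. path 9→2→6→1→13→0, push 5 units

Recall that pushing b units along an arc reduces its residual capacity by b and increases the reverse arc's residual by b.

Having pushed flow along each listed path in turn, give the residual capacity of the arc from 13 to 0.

after path 1 (9→1→3→0, push 16): res(13,0)=15
after path 2 (9→1→13→0, push 2): res(13,0)=13
after path 3 (9→2→5→1→12→10→13→0, push 5): res(13,0)=8
after path 4 (9→2→6→1→13→0, push 5): res(13,0)=3

Residual capacity of (13,0): 3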